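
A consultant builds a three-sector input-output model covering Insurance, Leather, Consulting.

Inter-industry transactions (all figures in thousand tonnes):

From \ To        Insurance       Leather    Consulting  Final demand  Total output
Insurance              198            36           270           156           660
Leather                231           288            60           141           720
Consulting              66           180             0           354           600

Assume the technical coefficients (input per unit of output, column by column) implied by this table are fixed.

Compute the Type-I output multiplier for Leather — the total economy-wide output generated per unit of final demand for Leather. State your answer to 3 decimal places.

Technical coefficients a_ij = z_ij / X_j:
  a_11 = 198/660 = 0.30, a_21 = 231/660 = 0.35, a_31 = 66/660 = 0.10
  a_12 = 36/720 = 0.05, a_22 = 288/720 = 0.40, a_32 = 180/720 = 0.25
  a_13 = 270/600 = 0.45, a_23 = 60/600 = 0.10, a_33 = 0/600 = 0.00
I − A =
  [   0.70    -0.05    -0.45]
  [  -0.35     0.60    -0.10]
  [  -0.10    -0.25     1.00]
Cofactors of I−A, C_ij = (−1)^(i+j)·(minor ij) (rows/columns in the sector order above):
  C_11 = (0.60)(1.00) − (-0.10)(-0.25) = 0.5750
  C_12 = −[(-0.35)(1.00) − (-0.10)(-0.10)] = 0.3600
  C_13 = (-0.35)(-0.25) − (0.60)(-0.10) = 0.1475
  C_21 = −[(-0.05)(1.00) − (-0.45)(-0.25)] = 0.1625
  C_22 = (0.70)(1.00) − (-0.45)(-0.10) = 0.6550
  C_23 = −[(0.70)(-0.25) − (-0.05)(-0.10)] = 0.1800
  C_31 = (-0.05)(-0.10) − (-0.45)(0.60) = 0.2750
  C_32 = −[(0.70)(-0.10) − (-0.45)(-0.35)] = 0.2275
  C_33 = (0.70)(0.60) − (-0.05)(-0.35) = 0.4025
det(I−A) = Σ_j (I−A)_1j·C_1j = (0.70)(0.5750) + (-0.05)(0.3600) + (-0.45)(0.1475) = 0.318125
adj(I−A) = Cᵀ =
  [ 0.5750   0.1625   0.2750]
  [ 0.3600   0.6550   0.2275]
  [ 0.1475   0.1800   0.4025]
(I − A)⁻¹ = adj(I−A) / det(I−A) ≈
  [   1.8075     0.5108     0.8644]
  [   1.1316     2.0589     0.7151]
  [   0.4637     0.5658     1.2652]
The output multiplier for sector j is the column-j sum of the Leontief inverse (I − A)⁻¹ = adj(I−A) / det(I−A).
Column 2 of adj(I−A): (0.1625, 0.6550, 0.1800); det(I−A) = 0.318125.
m_2 = (0.1625 + 0.6550 + 0.1800) / 0.318125 = 0.9975 / 0.318125 ≈ 3.136.

m_2 = 3.136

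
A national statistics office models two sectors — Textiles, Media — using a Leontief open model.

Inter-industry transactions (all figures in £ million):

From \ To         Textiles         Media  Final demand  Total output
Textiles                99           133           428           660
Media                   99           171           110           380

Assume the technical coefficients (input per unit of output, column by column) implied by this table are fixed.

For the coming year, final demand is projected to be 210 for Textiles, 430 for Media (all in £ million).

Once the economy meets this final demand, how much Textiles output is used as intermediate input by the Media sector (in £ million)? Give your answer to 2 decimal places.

Technical coefficients a_ij = z_ij / X_j:
  a_TT = 99/660 = 0.15, a_MT = 99/660 = 0.15
  a_TM = 133/380 = 0.35, a_MM = 171/380 = 0.45
I − A =
  [   0.85    -0.35]
  [  -0.15     0.55]
det(I−A) = (0.85)(0.55) − (-0.35)(-0.15) = 0.4150
adj(I−A) = [[0.55, 0.35], [0.15, 0.85]]
(I − A)⁻¹ = adj(I−A) / det(I−A) ≈
  [   1.3253     0.8434]
  [   0.3614     2.0482]
First solve x = (I − A)⁻¹ d = adj(I−A)·d / det(I−A); in particular x_M = (0.15·210 + 0.85·430) / 0.4150 = 397.00 / 0.4150 ≈ 956.6265.
Intermediate flow from T to M: z_TM = a_TM · x_M = 0.35 × 397.00 / 0.4150 = 138.95 / 0.4150 ≈ 334.82.

z_TM = 334.82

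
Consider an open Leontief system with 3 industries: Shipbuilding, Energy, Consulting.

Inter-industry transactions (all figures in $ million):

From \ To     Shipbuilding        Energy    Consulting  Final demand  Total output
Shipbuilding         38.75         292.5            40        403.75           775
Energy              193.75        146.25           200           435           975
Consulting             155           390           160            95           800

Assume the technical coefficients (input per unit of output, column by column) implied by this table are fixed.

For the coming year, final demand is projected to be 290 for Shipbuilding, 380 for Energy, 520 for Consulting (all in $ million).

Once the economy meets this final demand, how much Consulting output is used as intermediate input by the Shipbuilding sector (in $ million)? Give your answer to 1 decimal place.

z_31 = 141.9

Technical coefficients a_ij = z_ij / X_j:
  a_11 = 38.75/775 = 0.05, a_21 = 193.75/775 = 0.25, a_31 = 155/775 = 0.20
  a_12 = 292.5/975 = 0.30, a_22 = 146.25/975 = 0.15, a_32 = 390/975 = 0.40
  a_13 = 40/800 = 0.05, a_23 = 200/800 = 0.25, a_33 = 160/800 = 0.20
I − A =
  [   0.95    -0.30    -0.05]
  [  -0.25     0.85    -0.25]
  [  -0.20    -0.40     0.80]
Cofactors of I−A, C_ij = (−1)^(i+j)·(minor ij) (rows/columns in the sector order above):
  C_11 = (0.85)(0.80) − (-0.25)(-0.40) = 0.5800
  C_12 = −[(-0.25)(0.80) − (-0.25)(-0.20)] = 0.2500
  C_13 = (-0.25)(-0.40) − (0.85)(-0.20) = 0.2700
  C_21 = −[(-0.30)(0.80) − (-0.05)(-0.40)] = 0.2600
  C_22 = (0.95)(0.80) − (-0.05)(-0.20) = 0.7500
  C_23 = −[(0.95)(-0.40) − (-0.30)(-0.20)] = 0.4400
  C_31 = (-0.30)(-0.25) − (-0.05)(0.85) = 0.1175
  C_32 = −[(0.95)(-0.25) − (-0.05)(-0.25)] = 0.2500
  C_33 = (0.95)(0.85) − (-0.30)(-0.25) = 0.7325
det(I−A) = Σ_j (I−A)_1j·C_1j = (0.95)(0.5800) + (-0.30)(0.2500) + (-0.05)(0.2700) = 0.4625
adj(I−A) = Cᵀ =
  [ 0.5800   0.2600   0.1175]
  [ 0.2500   0.7500   0.2500]
  [ 0.2700   0.4400   0.7325]
(I − A)⁻¹ = adj(I−A) / det(I−A) ≈
  [   1.2541     0.5622     0.2541]
  [   0.5405     1.6216     0.5405]
  [   0.5838     0.9514     1.5838]
First solve x = (I − A)⁻¹ d = adj(I−A)·d / det(I−A); in particular x_1 = (0.5800·290 + 0.2600·380 + 0.1175·520) / 0.4625 = 328.10 / 0.4625 ≈ 709.405.
Intermediate flow from 3 to 1: z_31 = a_31 · x_1 = 0.20 × 328.10 / 0.4625 = 65.62 / 0.4625 ≈ 141.9.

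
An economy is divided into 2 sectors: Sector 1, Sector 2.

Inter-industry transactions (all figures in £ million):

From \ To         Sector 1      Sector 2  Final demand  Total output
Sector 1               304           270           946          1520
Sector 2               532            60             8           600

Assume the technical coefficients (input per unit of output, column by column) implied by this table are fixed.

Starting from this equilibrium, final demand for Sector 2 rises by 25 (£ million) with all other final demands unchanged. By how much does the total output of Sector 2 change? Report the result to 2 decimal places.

Technical coefficients a_ij = z_ij / X_j:
  a_11 = 304/1520 = 0.20, a_21 = 532/1520 = 0.35
  a_12 = 270/600 = 0.45, a_22 = 60/600 = 0.10
I − A =
  [   0.80    -0.45]
  [  -0.35     0.90]
det(I−A) = (0.80)(0.90) − (-0.45)(-0.35) = 0.5625
adj(I−A) = [[0.90, 0.45], [0.35, 0.80]]
(I − A)⁻¹ = adj(I−A) / det(I−A) ≈
  [   1.6000     0.8000]
  [   0.6222     1.4222]
Δx = (I − A)⁻¹ Δd with Δd having +25 in the Sector 2 component and 0 elsewhere.
So Δx_2 = L_22 · (+25), where L_22 = adj(I−A)_22 / det(I−A) = 0.80 / 0.5625.
Δx_2 = 0.80 × (+25) / 0.5625 = 20.00 / 0.5625 ≈ 35.56.

Δx_2 = 35.56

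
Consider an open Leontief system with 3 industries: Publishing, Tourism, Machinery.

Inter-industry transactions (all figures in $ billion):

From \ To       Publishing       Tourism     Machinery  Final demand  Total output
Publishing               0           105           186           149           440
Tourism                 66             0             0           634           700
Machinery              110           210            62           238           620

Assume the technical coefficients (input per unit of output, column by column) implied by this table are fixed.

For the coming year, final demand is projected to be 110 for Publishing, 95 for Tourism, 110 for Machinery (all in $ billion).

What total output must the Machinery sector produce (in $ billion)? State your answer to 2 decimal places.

Technical coefficients a_ij = z_ij / X_j:
  a_11 = 0/440 = 0.00, a_21 = 66/440 = 0.15, a_31 = 110/440 = 0.25
  a_12 = 105/700 = 0.15, a_22 = 0/700 = 0.00, a_32 = 210/700 = 0.30
  a_13 = 186/620 = 0.30, a_23 = 0/620 = 0.00, a_33 = 62/620 = 0.10
I − A =
  [   1.00    -0.15    -0.30]
  [  -0.15     1.00     0.00]
  [  -0.25    -0.30     0.90]
Cofactors of I−A, C_ij = (−1)^(i+j)·(minor ij) (rows/columns in the sector order above):
  C_11 = (1.00)(0.90) − (0.00)(-0.30) = 0.9000
  C_12 = −[(-0.15)(0.90) − (0.00)(-0.25)] = 0.1350
  C_13 = (-0.15)(-0.30) − (1.00)(-0.25) = 0.2950
  C_21 = −[(-0.15)(0.90) − (-0.30)(-0.30)] = 0.2250
  C_22 = (1.00)(0.90) − (-0.30)(-0.25) = 0.8250
  C_23 = −[(1.00)(-0.30) − (-0.15)(-0.25)] = 0.3375
  C_31 = (-0.15)(0.00) − (-0.30)(1.00) = 0.3000
  C_32 = −[(1.00)(0.00) − (-0.30)(-0.15)] = 0.0450
  C_33 = (1.00)(1.00) − (-0.15)(-0.15) = 0.9775
det(I−A) = Σ_j (I−A)_1j·C_1j = (1.00)(0.9000) + (-0.15)(0.1350) + (-0.30)(0.2950) = 0.79125
adj(I−A) = Cᵀ =
  [ 0.9000   0.2250   0.3000]
  [ 0.1350   0.8250   0.0450]
  [ 0.2950   0.3375   0.9775]
(I − A)⁻¹ = adj(I−A) / det(I−A) ≈
  [   1.1374     0.2844     0.3791]
  [   0.1706     1.0427     0.0569]
  [   0.3728     0.4265     1.2354]
x = (I − A)⁻¹ d = adj(I−A)·d / det(I−A), with det(I−A) = 0.79125:
  x_1 = (0.9000·110 + 0.2250·95 + 0.3000·110) / 0.79125 = 153.375 / 0.79125 ≈ 193.84
  x_2 = (0.1350·110 + 0.8250·95 + 0.0450·110) / 0.79125 = 98.175 / 0.79125 ≈ 124.08
  x_3 = (0.2950·110 + 0.3375·95 + 0.9775·110) / 0.79125 = 172.0375 / 0.79125 ≈ 217.42

x_3 = 217.42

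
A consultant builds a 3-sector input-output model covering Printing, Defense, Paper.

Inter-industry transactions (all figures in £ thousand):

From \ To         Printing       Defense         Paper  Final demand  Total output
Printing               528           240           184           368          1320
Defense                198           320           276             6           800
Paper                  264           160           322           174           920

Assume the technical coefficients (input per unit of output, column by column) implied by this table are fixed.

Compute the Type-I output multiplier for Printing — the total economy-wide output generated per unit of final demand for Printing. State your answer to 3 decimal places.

Technical coefficients a_ij = z_ij / X_j:
  a_11 = 528/1320 = 0.40, a_21 = 198/1320 = 0.15, a_31 = 264/1320 = 0.20
  a_12 = 240/800 = 0.30, a_22 = 320/800 = 0.40, a_32 = 160/800 = 0.20
  a_13 = 184/920 = 0.20, a_23 = 276/920 = 0.30, a_33 = 322/920 = 0.35
I − A =
  [   0.60    -0.30    -0.20]
  [  -0.15     0.60    -0.30]
  [  -0.20    -0.20     0.65]
Cofactors of I−A, C_ij = (−1)^(i+j)·(minor ij) (rows/columns in the sector order above):
  C_11 = (0.60)(0.65) − (-0.30)(-0.20) = 0.3300
  C_12 = −[(-0.15)(0.65) − (-0.30)(-0.20)] = 0.1575
  C_13 = (-0.15)(-0.20) − (0.60)(-0.20) = 0.1500
  C_21 = −[(-0.30)(0.65) − (-0.20)(-0.20)] = 0.2350
  C_22 = (0.60)(0.65) − (-0.20)(-0.20) = 0.3500
  C_23 = −[(0.60)(-0.20) − (-0.30)(-0.20)] = 0.1800
  C_31 = (-0.30)(-0.30) − (-0.20)(0.60) = 0.2100
  C_32 = −[(0.60)(-0.30) − (-0.20)(-0.15)] = 0.2100
  C_33 = (0.60)(0.60) − (-0.30)(-0.15) = 0.3150
det(I−A) = Σ_j (I−A)_1j·C_1j = (0.60)(0.3300) + (-0.30)(0.1575) + (-0.20)(0.1500) = 0.12075
adj(I−A) = Cᵀ =
  [ 0.3300   0.2350   0.2100]
  [ 0.1575   0.3500   0.2100]
  [ 0.1500   0.1800   0.3150]
(I − A)⁻¹ = adj(I−A) / det(I−A) ≈
  [   2.7329     1.9462     1.7391]
  [   1.3043     2.8986     1.7391]
  [   1.2422     1.4907     2.6087]
The output multiplier for sector j is the column-j sum of the Leontief inverse (I − A)⁻¹ = adj(I−A) / det(I−A).
Column 1 of adj(I−A): (0.3300, 0.1575, 0.1500); det(I−A) = 0.12075.
m_1 = (0.3300 + 0.1575 + 0.1500) / 0.12075 = 0.6375 / 0.12075 ≈ 5.280.

m_1 = 5.280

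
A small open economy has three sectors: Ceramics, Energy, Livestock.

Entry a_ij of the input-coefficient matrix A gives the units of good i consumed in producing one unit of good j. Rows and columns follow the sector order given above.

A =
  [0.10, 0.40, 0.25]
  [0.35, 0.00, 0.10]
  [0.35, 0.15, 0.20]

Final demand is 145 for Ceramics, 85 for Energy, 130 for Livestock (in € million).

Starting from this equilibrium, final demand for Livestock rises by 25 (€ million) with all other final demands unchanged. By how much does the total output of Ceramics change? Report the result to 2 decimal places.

I − A =
  [   0.90    -0.40    -0.25]
  [  -0.35     1.00    -0.10]
  [  -0.35    -0.15     0.80]
Cofactors of I−A, C_ij = (−1)^(i+j)·(minor ij) (rows/columns in the sector order above):
  C_11 = (1.00)(0.80) − (-0.10)(-0.15) = 0.7850
  C_12 = −[(-0.35)(0.80) − (-0.10)(-0.35)] = 0.3150
  C_13 = (-0.35)(-0.15) − (1.00)(-0.35) = 0.4025
  C_21 = −[(-0.40)(0.80) − (-0.25)(-0.15)] = 0.3575
  C_22 = (0.90)(0.80) − (-0.25)(-0.35) = 0.6325
  C_23 = −[(0.90)(-0.15) − (-0.40)(-0.35)] = 0.2750
  C_31 = (-0.40)(-0.10) − (-0.25)(1.00) = 0.2900
  C_32 = −[(0.90)(-0.10) − (-0.25)(-0.35)] = 0.1775
  C_33 = (0.90)(1.00) − (-0.40)(-0.35) = 0.7600
det(I−A) = Σ_j (I−A)_1j·C_1j = (0.90)(0.7850) + (-0.40)(0.3150) + (-0.25)(0.4025) = 0.479875
adj(I−A) = Cᵀ =
  [ 0.7850   0.3575   0.2900]
  [ 0.3150   0.6325   0.1775]
  [ 0.4025   0.2750   0.7600]
(I − A)⁻¹ = adj(I−A) / det(I−A) ≈
  [   1.6358     0.7450     0.6043]
  [   0.6564     1.3181     0.3699]
  [   0.8388     0.5731     1.5837]
Δx = (I − A)⁻¹ Δd with Δd having +25 in the Livestock component and 0 elsewhere.
So Δx_1 = L_13 · (+25), where L_13 = adj(I−A)_13 / det(I−A) = 0.2900 / 0.479875.
Δx_1 = 0.2900 × (+25) / 0.479875 = 7.25 / 0.479875 ≈ 15.11.

Δx_1 = 15.11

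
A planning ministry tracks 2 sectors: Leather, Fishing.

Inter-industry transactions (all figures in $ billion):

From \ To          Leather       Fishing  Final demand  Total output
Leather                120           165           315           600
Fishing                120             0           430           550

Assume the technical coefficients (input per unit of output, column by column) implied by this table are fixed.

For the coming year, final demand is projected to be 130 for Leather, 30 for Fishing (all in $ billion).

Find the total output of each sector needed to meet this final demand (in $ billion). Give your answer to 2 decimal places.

x_1 = 187.84, x_2 = 67.57

Technical coefficients a_ij = z_ij / X_j:
  a_11 = 120/600 = 0.20, a_21 = 120/600 = 0.20
  a_12 = 165/550 = 0.30, a_22 = 0/550 = 0.00
I − A =
  [   0.80    -0.30]
  [  -0.20     1.00]
det(I−A) = (0.80)(1.00) − (-0.30)(-0.20) = 0.7400
adj(I−A) = [[1.00, 0.30], [0.20, 0.80]]
(I − A)⁻¹ = adj(I−A) / det(I−A) ≈
  [   1.3514     0.4054]
  [   0.2703     1.0811]
x = (I − A)⁻¹ d = adj(I−A)·d / det(I−A), with det(I−A) = 0.7400:
  x_1 = (1.00·130 + 0.30·30) / 0.7400 = 139.00 / 0.7400 ≈ 187.84
  x_2 = (0.20·130 + 0.80·30) / 0.7400 = 50.00 / 0.7400 ≈ 67.57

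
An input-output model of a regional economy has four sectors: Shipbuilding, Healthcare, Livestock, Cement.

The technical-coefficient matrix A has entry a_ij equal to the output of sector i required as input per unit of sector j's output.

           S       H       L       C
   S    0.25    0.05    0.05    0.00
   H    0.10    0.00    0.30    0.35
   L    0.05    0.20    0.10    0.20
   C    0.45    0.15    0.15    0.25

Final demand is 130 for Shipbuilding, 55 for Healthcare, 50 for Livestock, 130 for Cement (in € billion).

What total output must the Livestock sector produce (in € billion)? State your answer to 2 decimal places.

I − A =
  [   0.75    -0.05    -0.05     0.00]
  [  -0.10     1.00    -0.30    -0.35]
  [  -0.05    -0.20     0.90    -0.20]
  [  -0.45    -0.15    -0.15     0.75]
Compute the cofactors C_ij = (−1)^(i+j)·(3×3 minor ij) of I−A; the adjugate is their transpose:
adj(I−A) = Cᵀ =
  [ 0.533250   0.041250   0.048750   0.032250]
  [ 0.247125   0.477375   0.219750   0.281375]
  [ 0.174375   0.141375   0.511500   0.202375]
  [ 0.404250   0.148500   0.175500   0.621250]
det(I−A) = Σ_j (I−A)_1j·C_1j = (0.75)(0.533250) + (-0.05)(0.247125) + (-0.05)(0.174375) + (0.00)(0.404250) = 0.3788625
(I − A)⁻¹ = adj(I−A) / det(I−A) ≈
  [   1.4075     0.1089     0.1287     0.0851]
  [   0.6523     1.2600     0.5800     0.7427]
  [   0.4603     0.3732     1.3501     0.5342]
  [   1.0670     0.3920     0.4632     1.6398]
x = (I − A)⁻¹ d = adj(I−A)·d / det(I−A), with det(I−A) = 0.3788625:
  x_S = (0.533250·130 + 0.041250·55 + 0.048750·50 + 0.032250·130) / 0.3788625 = 78.22125 / 0.3788625 ≈ 206.46
  x_H = (0.247125·130 + 0.477375·55 + 0.219750·50 + 0.281375·130) / 0.3788625 = 105.948125 / 0.3788625 ≈ 279.65
  x_L = (0.174375·130 + 0.141375·55 + 0.511500·50 + 0.202375·130) / 0.3788625 = 82.328125 / 0.3788625 ≈ 217.30
  x_C = (0.404250·130 + 0.148500·55 + 0.175500·50 + 0.621250·130) / 0.3788625 = 150.2575 / 0.3788625 ≈ 396.60

x_L = 217.30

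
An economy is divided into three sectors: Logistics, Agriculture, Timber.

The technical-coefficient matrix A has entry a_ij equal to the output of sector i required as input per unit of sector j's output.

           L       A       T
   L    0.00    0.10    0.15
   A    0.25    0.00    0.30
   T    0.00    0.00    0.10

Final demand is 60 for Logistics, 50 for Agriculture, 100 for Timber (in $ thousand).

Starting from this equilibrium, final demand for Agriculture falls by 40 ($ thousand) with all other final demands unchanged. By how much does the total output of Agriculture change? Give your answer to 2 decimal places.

I − A =
  [   1.00    -0.10    -0.15]
  [  -0.25     1.00    -0.30]
  [   0.00     0.00     0.90]
Cofactors of I−A, C_ij = (−1)^(i+j)·(minor ij) (rows/columns in the sector order above):
  C_11 = (1.00)(0.90) − (-0.30)(0.00) = 0.9000
  C_12 = −[(-0.25)(0.90) − (-0.30)(0.00)] = 0.2250
  C_13 = (-0.25)(0.00) − (1.00)(0.00) = 0.0000
  C_21 = −[(-0.10)(0.90) − (-0.15)(0.00)] = 0.0900
  C_22 = (1.00)(0.90) − (-0.15)(0.00) = 0.9000
  C_23 = −[(1.00)(0.00) − (-0.10)(0.00)] = 0.0000
  C_31 = (-0.10)(-0.30) − (-0.15)(1.00) = 0.1800
  C_32 = −[(1.00)(-0.30) − (-0.15)(-0.25)] = 0.3375
  C_33 = (1.00)(1.00) − (-0.10)(-0.25) = 0.9750
det(I−A) = Σ_j (I−A)_1j·C_1j = (1.00)(0.9000) + (-0.10)(0.2250) + (-0.15)(0.0000) = 0.8775
adj(I−A) = Cᵀ =
  [ 0.9000   0.0900   0.1800]
  [ 0.2250   0.9000   0.3375]
  [ 0.0000   0.0000   0.9750]
(I − A)⁻¹ = adj(I−A) / det(I−A) ≈
  [   1.0256     0.1026     0.2051]
  [   0.2564     1.0256     0.3846]
  [   0.0000     0.0000     1.1111]
Δx = (I − A)⁻¹ Δd with Δd having -40 in the Agriculture component and 0 elsewhere.
So Δx_A = L_AA · (-40), where L_AA = adj(I−A)_AA / det(I−A) = 0.9000 / 0.8775.
Δx_A = 0.9000 × (-40) / 0.8775 = -36.00 / 0.8775 ≈ -41.03.

Δx_A = -41.03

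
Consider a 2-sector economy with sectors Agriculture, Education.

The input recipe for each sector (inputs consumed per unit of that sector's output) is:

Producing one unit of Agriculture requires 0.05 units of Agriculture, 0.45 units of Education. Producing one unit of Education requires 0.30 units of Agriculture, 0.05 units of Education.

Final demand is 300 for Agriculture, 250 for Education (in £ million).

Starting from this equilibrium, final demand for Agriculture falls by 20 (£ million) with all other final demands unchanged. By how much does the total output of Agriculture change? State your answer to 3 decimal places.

Δx_A = -24.756

I − A =
  [   0.95    -0.30]
  [  -0.45     0.95]
det(I−A) = (0.95)(0.95) − (-0.30)(-0.45) = 0.7675
adj(I−A) = [[0.95, 0.30], [0.45, 0.95]]
(I − A)⁻¹ = adj(I−A) / det(I−A) ≈
  [   1.2378     0.3909]
  [   0.5863     1.2378]
Δx = (I − A)⁻¹ Δd with Δd having -20 in the Agriculture component and 0 elsewhere.
So Δx_A = L_AA · (-20), where L_AA = adj(I−A)_AA / det(I−A) = 0.95 / 0.7675.
Δx_A = 0.95 × (-20) / 0.7675 = -19.00 / 0.7675 ≈ -24.756.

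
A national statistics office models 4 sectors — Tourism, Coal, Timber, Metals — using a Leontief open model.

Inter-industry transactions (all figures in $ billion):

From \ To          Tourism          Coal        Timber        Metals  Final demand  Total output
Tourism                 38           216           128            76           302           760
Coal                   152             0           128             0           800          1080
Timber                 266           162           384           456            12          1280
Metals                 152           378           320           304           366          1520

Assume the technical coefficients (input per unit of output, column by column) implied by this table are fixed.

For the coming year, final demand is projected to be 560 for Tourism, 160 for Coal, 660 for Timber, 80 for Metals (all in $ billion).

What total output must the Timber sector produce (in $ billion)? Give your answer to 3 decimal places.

Technical coefficients a_ij = z_ij / X_j:
  a_11 = 38/760 = 0.05, a_21 = 152/760 = 0.20, a_31 = 266/760 = 0.35, a_41 = 152/760 = 0.20
  a_12 = 216/1080 = 0.20, a_22 = 0/1080 = 0.00, a_32 = 162/1080 = 0.15, a_42 = 378/1080 = 0.35
  a_13 = 128/1280 = 0.10, a_23 = 128/1280 = 0.10, a_33 = 384/1280 = 0.30, a_43 = 320/1280 = 0.25
  a_14 = 76/1520 = 0.05, a_24 = 0/1520 = 0.00, a_34 = 456/1520 = 0.30, a_44 = 304/1520 = 0.20
I − A =
  [   0.95    -0.20    -0.10    -0.05]
  [  -0.20     1.00    -0.10     0.00]
  [  -0.35    -0.15     0.70    -0.30]
  [  -0.20    -0.35    -0.25     0.80]
Compute the cofactors C_ij = (−1)^(i+j)·(3×3 minor ij) of I−A; the adjugate is their transpose:
adj(I−A) = Cᵀ =
  [ 0.462500   0.133625   0.110250   0.070250]
  [ 0.131000   0.415375   0.093500   0.043250]
  [ 0.385000   0.286375   0.714500   0.292000]
  [ 0.293250   0.304625   0.291750   0.577750]
det(I−A) = Σ_j (I−A)_1j·C_1j = (0.95)(0.462500) + (-0.20)(0.131000) + (-0.10)(0.385000) + (-0.05)(0.293250) = 0.3600125
(I − A)⁻¹ = adj(I−A) / det(I−A) ≈
  [   1.2847     0.3712     0.3062     0.1951]
  [   0.3639     1.1538     0.2597     0.1201]
  [   1.0694     0.7955     1.9847     0.8111]
  [   0.8146     0.8462     0.8104     1.6048]
x = (I − A)⁻¹ d = adj(I−A)·d / det(I−A), with det(I−A) = 0.3600125:
  x_1 = (0.462500·560 + 0.133625·160 + 0.110250·660 + 0.070250·80) / 0.3600125 = 358.765 / 0.3600125 ≈ 996.535
  x_2 = (0.131000·560 + 0.415375·160 + 0.093500·660 + 0.043250·80) / 0.3600125 = 204.99 / 0.3600125 ≈ 569.397
  x_3 = (0.385000·560 + 0.286375·160 + 0.714500·660 + 0.292000·80) / 0.3600125 = 756.35 / 0.3600125 ≈ 2100.899
  x_4 = (0.293250·560 + 0.304625·160 + 0.291750·660 + 0.577750·80) / 0.3600125 = 451.735 / 0.3600125 ≈ 1254.776

x_3 = 2100.899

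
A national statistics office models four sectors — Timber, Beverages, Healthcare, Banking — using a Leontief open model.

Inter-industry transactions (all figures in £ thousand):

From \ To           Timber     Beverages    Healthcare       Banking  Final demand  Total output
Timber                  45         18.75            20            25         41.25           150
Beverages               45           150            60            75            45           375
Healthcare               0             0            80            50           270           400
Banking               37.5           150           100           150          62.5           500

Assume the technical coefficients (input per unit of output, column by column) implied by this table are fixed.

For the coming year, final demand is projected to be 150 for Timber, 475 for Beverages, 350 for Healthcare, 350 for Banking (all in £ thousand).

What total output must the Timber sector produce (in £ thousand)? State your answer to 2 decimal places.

x_1 = 518.59

Technical coefficients a_ij = z_ij / X_j:
  a_11 = 45/150 = 0.30, a_21 = 45/150 = 0.30, a_31 = 0/150 = 0.00, a_41 = 37.5/150 = 0.25
  a_12 = 18.75/375 = 0.05, a_22 = 150/375 = 0.40, a_32 = 0/375 = 0.00, a_42 = 150/375 = 0.40
  a_13 = 20/400 = 0.05, a_23 = 60/400 = 0.15, a_33 = 80/400 = 0.20, a_43 = 100/400 = 0.25
  a_14 = 25/500 = 0.05, a_24 = 75/500 = 0.15, a_34 = 50/500 = 0.10, a_44 = 150/500 = 0.30
I − A =
  [   0.70    -0.05    -0.05    -0.05]
  [  -0.30     0.60    -0.15    -0.15]
  [   0.00     0.00     0.80    -0.10]
  [  -0.25    -0.40    -0.25     0.70]
Compute the cofactors C_ij = (−1)^(i+j)·(3×3 minor ij) of I−A; the adjugate is their transpose:
adj(I−A) = Cᵀ =
  [ 0.267000   0.044750   0.035625   0.033750]
  [ 0.194250   0.363250   0.114000   0.108000]
  [ 0.027000   0.029250   0.226125   0.040500]
  [ 0.216000   0.234000   0.158625   0.324000]
det(I−A) = Σ_j (I−A)_1j·C_1j = (0.70)(0.267000) + (-0.05)(0.194250) + (-0.05)(0.027000) + (-0.05)(0.216000) = 0.1650375
(I − A)⁻¹ = adj(I−A) / det(I−A) ≈
  [   1.6178     0.2712     0.2159     0.2045]
  [   1.1770     2.2010     0.6908     0.6544]
  [   0.1636     0.1772     1.3701     0.2454]
  [   1.3088     1.4179     0.9611     1.9632]
x = (I − A)⁻¹ d = adj(I−A)·d / det(I−A), with det(I−A) = 0.1650375:
  x_1 = (0.267000·150 + 0.044750·475 + 0.035625·350 + 0.033750·350) / 0.1650375 = 85.5875 / 0.1650375 ≈ 518.59
  x_2 = (0.194250·150 + 0.363250·475 + 0.114000·350 + 0.108000·350) / 0.1650375 = 279.38125 / 0.1650375 ≈ 1692.83
  x_3 = (0.027000·150 + 0.029250·475 + 0.226125·350 + 0.040500·350) / 0.1650375 = 111.2625 / 0.1650375 ≈ 674.16
  x_4 = (0.216000·150 + 0.234000·475 + 0.158625·350 + 0.324000·350) / 0.1650375 = 312.46875 / 0.1650375 ≈ 1893.32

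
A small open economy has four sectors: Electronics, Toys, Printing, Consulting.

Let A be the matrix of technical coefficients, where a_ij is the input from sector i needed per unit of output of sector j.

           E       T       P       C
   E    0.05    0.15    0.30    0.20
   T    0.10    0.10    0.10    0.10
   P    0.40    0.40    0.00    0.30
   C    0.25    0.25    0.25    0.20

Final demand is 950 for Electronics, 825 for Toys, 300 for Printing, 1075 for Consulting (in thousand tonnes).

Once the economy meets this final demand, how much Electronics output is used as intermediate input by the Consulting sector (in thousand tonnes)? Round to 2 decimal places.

I − A =
  [   0.95    -0.15    -0.30    -0.20]
  [  -0.10     0.90    -0.10    -0.10]
  [  -0.40    -0.40     1.00    -0.30]
  [  -0.25    -0.25    -0.25     0.80]
Compute the cofactors C_ij = (−1)^(i+j)·(3×3 minor ij) of I−A; the adjugate is their transpose:
adj(I−A) = Cᵀ =
  [ 0.57800   0.29725   0.27425   0.28450]
  [ 0.14700   0.50025   0.13125   0.14850]
  [ 0.39500   0.43450   0.59450   0.37600]
  [ 0.35000   0.38500   0.31250   0.67600]
det(I−A) = Σ_j (I−A)_1j·C_1j = (0.95)(0.57800) + (-0.15)(0.14700) + (-0.30)(0.39500) + (-0.20)(0.35000) = 0.33855
(I − A)⁻¹ = adj(I−A) / det(I−A) ≈
  [   1.7073     0.8780     0.8101     0.8403]
  [   0.4342     1.4776     0.3877     0.4386]
  [   1.1667     1.2834     1.7560     1.1106]
  [   1.0338     1.1372     0.9231     1.9968]
First solve x = (I − A)⁻¹ d = adj(I−A)·d / det(I−A); in particular x_C = (0.35000·950 + 0.38500·825 + 0.31250·300 + 0.67600·1075) / 0.33855 = 1470.575 / 0.33855 ≈ 4343.7454.
Intermediate flow from E to C: z_EC = a_EC · x_C = 0.20 × 1470.575 / 0.33855 = 294.115 / 0.33855 ≈ 868.75.

z_EC = 868.75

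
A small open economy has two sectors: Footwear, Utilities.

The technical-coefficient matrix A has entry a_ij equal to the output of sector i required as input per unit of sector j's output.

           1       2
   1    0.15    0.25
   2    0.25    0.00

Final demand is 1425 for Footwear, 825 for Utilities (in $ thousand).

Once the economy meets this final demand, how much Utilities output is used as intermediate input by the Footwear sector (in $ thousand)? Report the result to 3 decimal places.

I − A =
  [   0.85    -0.25]
  [  -0.25     1.00]
det(I−A) = (0.85)(1.00) − (-0.25)(-0.25) = 0.7875
adj(I−A) = [[1.00, 0.25], [0.25, 0.85]]
(I − A)⁻¹ = adj(I−A) / det(I−A) ≈
  [   1.2698     0.3175]
  [   0.3175     1.0794]
First solve x = (I − A)⁻¹ d = adj(I−A)·d / det(I−A); in particular x_1 = (1.00·1425 + 0.25·825) / 0.7875 = 1631.25 / 0.7875 ≈ 2071.42857.
Intermediate flow from 2 to 1: z_21 = a_21 · x_1 = 0.25 × 1631.25 / 0.7875 = 407.8125 / 0.7875 ≈ 517.857.

z_21 = 517.857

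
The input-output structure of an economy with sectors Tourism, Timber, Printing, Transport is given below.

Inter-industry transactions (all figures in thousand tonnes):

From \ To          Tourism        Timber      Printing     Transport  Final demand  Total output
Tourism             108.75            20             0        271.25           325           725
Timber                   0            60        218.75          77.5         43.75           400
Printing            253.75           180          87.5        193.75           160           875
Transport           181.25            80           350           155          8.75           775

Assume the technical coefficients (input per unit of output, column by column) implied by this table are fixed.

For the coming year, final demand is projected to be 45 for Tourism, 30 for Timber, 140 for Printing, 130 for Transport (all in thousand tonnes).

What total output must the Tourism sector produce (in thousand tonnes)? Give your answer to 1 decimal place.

Technical coefficients a_ij = z_ij / X_j:
  a_11 = 108.75/725 = 0.15, a_21 = 0/725 = 0.00, a_31 = 253.75/725 = 0.35, a_41 = 181.25/725 = 0.25
  a_12 = 20/400 = 0.05, a_22 = 60/400 = 0.15, a_32 = 180/400 = 0.45, a_42 = 80/400 = 0.20
  a_13 = 0/875 = 0.00, a_23 = 218.75/875 = 0.25, a_33 = 87.5/875 = 0.10, a_43 = 350/875 = 0.40
  a_14 = 271.25/775 = 0.35, a_24 = 77.5/775 = 0.10, a_34 = 193.75/775 = 0.25, a_44 = 155/775 = 0.20
I − A =
  [   0.85    -0.05     0.00    -0.35]
  [   0.00     0.85    -0.25    -0.10]
  [  -0.35    -0.45     0.90    -0.25]
  [  -0.25    -0.20    -0.40     0.80]
Compute the cofactors C_ij = (−1)^(i+j)·(3×3 minor ij) of I−A; the adjugate is their transpose:
adj(I−A) = Cᵀ =
  [ 0.388500   0.157000   0.148500   0.236000]
  [ 0.122125   0.399250   0.182125   0.160250]
  [ 0.295375   0.350750   0.485375   0.324750]
  [ 0.299625   0.324250   0.334625   0.550250]
det(I−A) = Σ_j (I−A)_1j·C_1j = (0.85)(0.388500) + (-0.05)(0.122125) + (0.00)(0.295375) + (-0.35)(0.299625) = 0.21925
(I − A)⁻¹ = adj(I−A) / det(I−A) ≈
  [   1.7719     0.7161     0.6773     1.0764]
  [   0.5570     1.8210     0.8307     0.7309]
  [   1.3472     1.5998     2.2138     1.4812]
  [   1.3666     1.4789     1.5262     2.5097]
x = (I − A)⁻¹ d = adj(I−A)·d / det(I−A), with det(I−A) = 0.21925:
  x_1 = (0.388500·45 + 0.157000·30 + 0.148500·140 + 0.236000·130) / 0.21925 = 73.6625 / 0.21925 ≈ 336.0
  x_2 = (0.122125·45 + 0.399250·30 + 0.182125·140 + 0.160250·130) / 0.21925 = 63.803125 / 0.21925 ≈ 291.0
  x_3 = (0.295375·45 + 0.350750·30 + 0.485375·140 + 0.324750·130) / 0.21925 = 133.984375 / 0.21925 ≈ 611.1
  x_4 = (0.299625·45 + 0.324250·30 + 0.334625·140 + 0.550250·130) / 0.21925 = 141.590625 / 0.21925 ≈ 645.8

x_1 = 336.0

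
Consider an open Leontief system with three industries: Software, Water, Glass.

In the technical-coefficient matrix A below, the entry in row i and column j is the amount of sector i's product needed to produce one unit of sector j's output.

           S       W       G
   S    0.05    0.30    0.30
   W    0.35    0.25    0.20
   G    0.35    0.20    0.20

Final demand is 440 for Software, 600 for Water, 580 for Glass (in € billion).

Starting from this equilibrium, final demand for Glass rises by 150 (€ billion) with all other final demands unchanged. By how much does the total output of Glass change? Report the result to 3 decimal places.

Δx_G = 278.457

I − A =
  [   0.95    -0.30    -0.30]
  [  -0.35     0.75    -0.20]
  [  -0.35    -0.20     0.80]
Cofactors of I−A, C_ij = (−1)^(i+j)·(minor ij) (rows/columns in the sector order above):
  C_11 = (0.75)(0.80) − (-0.20)(-0.20) = 0.5600
  C_12 = −[(-0.35)(0.80) − (-0.20)(-0.35)] = 0.3500
  C_13 = (-0.35)(-0.20) − (0.75)(-0.35) = 0.3325
  C_21 = −[(-0.30)(0.80) − (-0.30)(-0.20)] = 0.3000
  C_22 = (0.95)(0.80) − (-0.30)(-0.35) = 0.6550
  C_23 = −[(0.95)(-0.20) − (-0.30)(-0.35)] = 0.2950
  C_31 = (-0.30)(-0.20) − (-0.30)(0.75) = 0.2850
  C_32 = −[(0.95)(-0.20) − (-0.30)(-0.35)] = 0.2950
  C_33 = (0.95)(0.75) − (-0.30)(-0.35) = 0.6075
det(I−A) = Σ_j (I−A)_1j·C_1j = (0.95)(0.5600) + (-0.30)(0.3500) + (-0.30)(0.3325) = 0.32725
adj(I−A) = Cᵀ =
  [ 0.5600   0.3000   0.2850]
  [ 0.3500   0.6550   0.2950]
  [ 0.3325   0.2950   0.6075]
(I − A)⁻¹ = adj(I−A) / det(I−A) ≈
  [   1.7112     0.9167     0.8709]
  [   1.0695     2.0015     0.9015]
  [   1.0160     0.9015     1.8564]
Δx = (I − A)⁻¹ Δd with Δd having +150 in the Glass component and 0 elsewhere.
So Δx_G = L_GG · (+150), where L_GG = adj(I−A)_GG / det(I−A) = 0.6075 / 0.32725.
Δx_G = 0.6075 × (+150) / 0.32725 = 91.125 / 0.32725 ≈ 278.457.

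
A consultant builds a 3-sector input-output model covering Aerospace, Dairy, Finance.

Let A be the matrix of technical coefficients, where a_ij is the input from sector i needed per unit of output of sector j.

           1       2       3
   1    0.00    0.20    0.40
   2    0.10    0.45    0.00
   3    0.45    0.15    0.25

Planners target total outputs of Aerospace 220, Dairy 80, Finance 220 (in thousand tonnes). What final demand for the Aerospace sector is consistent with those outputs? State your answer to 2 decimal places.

d_1 = 116.00

I − A =
  [   1.00    -0.20    -0.40]
  [  -0.10     0.55     0.00]
  [  -0.45    -0.15     0.75]
d = (I − A) x:
  d_1 = (+1.00)·220 + (-0.20)·80 + (-0.40)·220 = 116.00
  d_2 = (-0.10)·220 + (+0.55)·80 + (+0.00)·220 = 22.00
  d_3 = (-0.45)·220 + (-0.15)·80 + (+0.75)·220 = 54.00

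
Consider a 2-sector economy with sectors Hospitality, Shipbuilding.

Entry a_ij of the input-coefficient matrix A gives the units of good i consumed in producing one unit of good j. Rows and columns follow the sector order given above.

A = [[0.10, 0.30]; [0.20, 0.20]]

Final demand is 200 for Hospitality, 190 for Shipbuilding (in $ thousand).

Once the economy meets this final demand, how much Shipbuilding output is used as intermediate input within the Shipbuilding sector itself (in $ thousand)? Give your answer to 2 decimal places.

I − A =
  [   0.90    -0.30]
  [  -0.20     0.80]
det(I−A) = (0.90)(0.80) − (-0.30)(-0.20) = 0.6600
adj(I−A) = [[0.80, 0.30], [0.20, 0.90]]
(I − A)⁻¹ = adj(I−A) / det(I−A) ≈
  [   1.2121     0.4545]
  [   0.3030     1.3636]
First solve x = (I − A)⁻¹ d = adj(I−A)·d / det(I−A); in particular x_2 = (0.20·200 + 0.90·190) / 0.6600 = 211.00 / 0.6600 ≈ 319.6970.
Intermediate flow from 2 to 2: z_22 = a_22 · x_2 = 0.20 × 211.00 / 0.6600 = 42.20 / 0.6600 ≈ 63.94.

z_22 = 63.94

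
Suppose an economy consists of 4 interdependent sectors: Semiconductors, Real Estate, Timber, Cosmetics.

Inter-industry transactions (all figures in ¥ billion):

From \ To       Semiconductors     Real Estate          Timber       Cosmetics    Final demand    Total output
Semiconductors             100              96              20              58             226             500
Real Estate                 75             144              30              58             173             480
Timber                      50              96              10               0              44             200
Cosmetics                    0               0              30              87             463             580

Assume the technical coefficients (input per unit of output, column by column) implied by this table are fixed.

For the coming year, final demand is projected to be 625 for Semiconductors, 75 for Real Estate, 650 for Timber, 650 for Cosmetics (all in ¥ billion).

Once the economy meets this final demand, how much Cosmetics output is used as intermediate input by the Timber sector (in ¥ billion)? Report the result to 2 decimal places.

z_CT = 143.61

Technical coefficients a_ij = z_ij / X_j:
  a_SS = 100/500 = 0.20, a_RS = 75/500 = 0.15, a_TS = 50/500 = 0.10, a_CS = 0/500 = 0.00
  a_SR = 96/480 = 0.20, a_RR = 144/480 = 0.30, a_TR = 96/480 = 0.20, a_CR = 0/480 = 0.00
  a_ST = 20/200 = 0.10, a_RT = 30/200 = 0.15, a_TT = 10/200 = 0.05, a_CT = 30/200 = 0.15
  a_SC = 58/580 = 0.10, a_RC = 58/580 = 0.10, a_TC = 0/580 = 0.00, a_CC = 87/580 = 0.15
I − A =
  [   0.80    -0.20    -0.10    -0.10]
  [  -0.15     0.70    -0.15    -0.10]
  [  -0.10    -0.20     0.95     0.00]
  [   0.00     0.00    -0.15     0.85]
Compute the cofactors C_ij = (−1)^(i+j)·(3×3 minor ij) of I−A; the adjugate is their transpose:
adj(I−A) = Cᵀ =
  [ 0.536750   0.181500   0.098500   0.084500]
  [ 0.135375   0.636000   0.129000   0.090750]
  [ 0.085000   0.153000   0.450500   0.028000]
  [ 0.015000   0.027000   0.079500   0.466500]
det(I−A) = Σ_j (I−A)_1j·C_1j = (0.80)(0.536750) + (-0.20)(0.135375) + (-0.10)(0.085000) + (-0.10)(0.015000) = 0.392325
(I − A)⁻¹ = adj(I−A) / det(I−A) ≈
  [   1.3681     0.4626     0.2511     0.2154]
  [   0.3451     1.6211     0.3288     0.2313]
  [   0.2167     0.3900     1.1483     0.0714]
  [   0.0382     0.0688     0.2026     1.1891]
First solve x = (I − A)⁻¹ d = adj(I−A)·d / det(I−A); in particular x_T = (0.085000·625 + 0.153000·75 + 0.450500·650 + 0.028000·650) / 0.392325 = 375.625 / 0.392325 ≈ 957.4333.
Intermediate flow from C to T: z_CT = a_CT · x_T = 0.15 × 375.625 / 0.392325 = 56.34375 / 0.392325 ≈ 143.61.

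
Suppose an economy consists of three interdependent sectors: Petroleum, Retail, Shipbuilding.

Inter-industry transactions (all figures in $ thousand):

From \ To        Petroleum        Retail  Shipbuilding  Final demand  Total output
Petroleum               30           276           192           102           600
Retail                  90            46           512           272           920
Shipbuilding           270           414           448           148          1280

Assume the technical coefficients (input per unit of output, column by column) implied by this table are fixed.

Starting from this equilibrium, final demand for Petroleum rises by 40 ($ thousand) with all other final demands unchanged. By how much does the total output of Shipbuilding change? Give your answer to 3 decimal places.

Technical coefficients a_ij = z_ij / X_j:
  a_PP = 30/600 = 0.05, a_RP = 90/600 = 0.15, a_SP = 270/600 = 0.45
  a_PR = 276/920 = 0.30, a_RR = 46/920 = 0.05, a_SR = 414/920 = 0.45
  a_PS = 192/1280 = 0.15, a_RS = 512/1280 = 0.40, a_SS = 448/1280 = 0.35
I − A =
  [   0.95    -0.30    -0.15]
  [  -0.15     0.95    -0.40]
  [  -0.45    -0.45     0.65]
Cofactors of I−A, C_ij = (−1)^(i+j)·(minor ij) (rows/columns in the sector order above):
  C_11 = (0.95)(0.65) − (-0.40)(-0.45) = 0.4375
  C_12 = −[(-0.15)(0.65) − (-0.40)(-0.45)] = 0.2775
  C_13 = (-0.15)(-0.45) − (0.95)(-0.45) = 0.4950
  C_21 = −[(-0.30)(0.65) − (-0.15)(-0.45)] = 0.2625
  C_22 = (0.95)(0.65) − (-0.15)(-0.45) = 0.5500
  C_23 = −[(0.95)(-0.45) − (-0.30)(-0.45)] = 0.5625
  C_31 = (-0.30)(-0.40) − (-0.15)(0.95) = 0.2625
  C_32 = −[(0.95)(-0.40) − (-0.15)(-0.15)] = 0.4025
  C_33 = (0.95)(0.95) − (-0.30)(-0.15) = 0.8575
det(I−A) = Σ_j (I−A)_1j·C_1j = (0.95)(0.4375) + (-0.30)(0.2775) + (-0.15)(0.4950) = 0.258125
adj(I−A) = Cᵀ =
  [ 0.4375   0.2625   0.2625]
  [ 0.2775   0.5500   0.4025]
  [ 0.4950   0.5625   0.8575]
(I − A)⁻¹ = adj(I−A) / det(I−A) ≈
  [   1.6949     1.0169     1.0169]
  [   1.0751     2.1308     1.5593]
  [   1.9177     2.1792     3.3220]
Δx = (I − A)⁻¹ Δd with Δd having +40 in the Petroleum component and 0 elsewhere.
So Δx_S = L_SP · (+40), where L_SP = adj(I−A)_SP / det(I−A) = 0.4950 / 0.258125.
Δx_S = 0.4950 × (+40) / 0.258125 = 19.80 / 0.258125 ≈ 76.707.

Δx_S = 76.707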